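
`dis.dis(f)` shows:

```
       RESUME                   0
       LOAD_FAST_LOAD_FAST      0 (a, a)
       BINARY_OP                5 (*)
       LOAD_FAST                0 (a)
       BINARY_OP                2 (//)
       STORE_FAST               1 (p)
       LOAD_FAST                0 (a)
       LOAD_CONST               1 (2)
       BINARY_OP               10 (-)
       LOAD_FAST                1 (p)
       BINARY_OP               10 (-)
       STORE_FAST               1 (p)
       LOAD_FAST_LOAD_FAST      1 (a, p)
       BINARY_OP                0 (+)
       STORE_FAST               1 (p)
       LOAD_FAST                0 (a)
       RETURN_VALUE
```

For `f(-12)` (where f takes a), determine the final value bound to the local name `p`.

-14

LOAD_FAST_LOAD_FAST a,a → push -12,-12. Stack: [-12, -12]
BINARY_OP * → -12 * -12 = 144. Stack: [144]
LOAD_FAST a → push -12. Stack: [144, -12]
BINARY_OP // → 144 // -12 = -12. Stack: [-12]
STORE_FAST p → p=-12. Stack: []
LOAD_FAST a → push -12. Stack: [-12]
LOAD_CONST → push 2. Stack: [-12, 2]
BINARY_OP - → -12 - 2 = -14. Stack: [-14]
LOAD_FAST p → push -12. Stack: [-14, -12]
BINARY_OP - → -14 - -12 = -2. Stack: [-2]
STORE_FAST p → p=-2. Stack: []
LOAD_FAST_LOAD_FAST a,p → push -12,-2. Stack: [-12, -2]
BINARY_OP + → -12 + -2 = -14. Stack: [-14]
STORE_FAST p → p=-14. Stack: []
LOAD_FAST a → push -12. Stack: [-12]
RETURN_VALUE → return -12.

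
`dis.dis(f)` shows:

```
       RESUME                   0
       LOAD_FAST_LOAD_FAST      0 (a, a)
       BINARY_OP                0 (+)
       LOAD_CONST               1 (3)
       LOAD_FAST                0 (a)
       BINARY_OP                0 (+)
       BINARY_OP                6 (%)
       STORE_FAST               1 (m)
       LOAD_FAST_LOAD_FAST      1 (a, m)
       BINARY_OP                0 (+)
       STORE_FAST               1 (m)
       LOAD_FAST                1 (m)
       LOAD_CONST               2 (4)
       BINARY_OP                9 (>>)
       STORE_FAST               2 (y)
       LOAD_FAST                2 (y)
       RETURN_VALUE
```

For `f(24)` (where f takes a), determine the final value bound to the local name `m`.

45

LOAD_FAST_LOAD_FAST a,a → push 24,24. Stack: [24, 24]
BINARY_OP + → 24 + 24 = 48. Stack: [48]
LOAD_CONST → push 3. Stack: [48, 3]
LOAD_FAST a → push 24. Stack: [48, 3, 24]
BINARY_OP + → 3 + 24 = 27. Stack: [48, 27]
BINARY_OP % → 48 % 27 = 21. Stack: [21]
STORE_FAST m → m=21. Stack: []
LOAD_FAST_LOAD_FAST a,m → push 24,21. Stack: [24, 21]
BINARY_OP + → 24 + 21 = 45. Stack: [45]
STORE_FAST m → m=45. Stack: []
LOAD_FAST m → push 45. Stack: [45]
LOAD_CONST → push 4. Stack: [45, 4]
BINARY_OP >> → 45 >> 4 = 2. Stack: [2]
STORE_FAST y → y=2. Stack: []
LOAD_FAST y → push 2. Stack: [2]
RETURN_VALUE → return 2.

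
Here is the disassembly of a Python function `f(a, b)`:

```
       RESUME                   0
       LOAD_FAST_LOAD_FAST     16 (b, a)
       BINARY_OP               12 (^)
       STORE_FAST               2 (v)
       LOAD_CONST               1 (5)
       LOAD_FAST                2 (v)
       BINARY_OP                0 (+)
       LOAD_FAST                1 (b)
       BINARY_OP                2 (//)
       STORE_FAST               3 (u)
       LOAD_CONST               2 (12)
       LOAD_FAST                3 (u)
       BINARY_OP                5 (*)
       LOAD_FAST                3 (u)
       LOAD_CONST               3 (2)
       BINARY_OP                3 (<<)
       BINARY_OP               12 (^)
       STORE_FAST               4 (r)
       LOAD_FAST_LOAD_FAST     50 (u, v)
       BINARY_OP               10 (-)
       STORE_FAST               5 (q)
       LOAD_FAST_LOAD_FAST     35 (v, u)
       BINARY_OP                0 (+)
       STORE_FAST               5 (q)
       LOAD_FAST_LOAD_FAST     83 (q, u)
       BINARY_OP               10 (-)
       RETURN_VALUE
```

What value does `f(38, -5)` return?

LOAD_FAST_LOAD_FAST b,a → push -5,38. Stack: [-5, 38]
BINARY_OP ^ → -5 ^ 38 = -35. Stack: [-35]
STORE_FAST v → v=-35. Stack: []
LOAD_CONST → push 5. Stack: [5]
LOAD_FAST v → push -35. Stack: [5, -35]
BINARY_OP + → 5 + -35 = -30. Stack: [-30]
LOAD_FAST b → push -5. Stack: [-30, -5]
BINARY_OP // → -30 // -5 = 6. Stack: [6]
STORE_FAST u → u=6. Stack: []
LOAD_CONST → push 12. Stack: [12]
LOAD_FAST u → push 6. Stack: [12, 6]
BINARY_OP * → 12 * 6 = 72. Stack: [72]
LOAD_FAST u → push 6. Stack: [72, 6]
LOAD_CONST → push 2. Stack: [72, 6, 2]
BINARY_OP << → 6 << 2 = 24. Stack: [72, 24]
BINARY_OP ^ → 72 ^ 24 = 80. Stack: [80]
STORE_FAST r → r=80. Stack: []
LOAD_FAST_LOAD_FAST u,v → push 6,-35. Stack: [6, -35]
BINARY_OP - → 6 - -35 = 41. Stack: [41]
STORE_FAST q → q=41. Stack: []
LOAD_FAST_LOAD_FAST v,u → push -35,6. Stack: [-35, 6]
BINARY_OP + → -35 + 6 = -29. Stack: [-29]
STORE_FAST q → q=-29. Stack: []
LOAD_FAST_LOAD_FAST q,u → push -29,6. Stack: [-29, 6]
BINARY_OP - → -29 - 6 = -35. Stack: [-35]
RETURN_VALUE → return -35.

-35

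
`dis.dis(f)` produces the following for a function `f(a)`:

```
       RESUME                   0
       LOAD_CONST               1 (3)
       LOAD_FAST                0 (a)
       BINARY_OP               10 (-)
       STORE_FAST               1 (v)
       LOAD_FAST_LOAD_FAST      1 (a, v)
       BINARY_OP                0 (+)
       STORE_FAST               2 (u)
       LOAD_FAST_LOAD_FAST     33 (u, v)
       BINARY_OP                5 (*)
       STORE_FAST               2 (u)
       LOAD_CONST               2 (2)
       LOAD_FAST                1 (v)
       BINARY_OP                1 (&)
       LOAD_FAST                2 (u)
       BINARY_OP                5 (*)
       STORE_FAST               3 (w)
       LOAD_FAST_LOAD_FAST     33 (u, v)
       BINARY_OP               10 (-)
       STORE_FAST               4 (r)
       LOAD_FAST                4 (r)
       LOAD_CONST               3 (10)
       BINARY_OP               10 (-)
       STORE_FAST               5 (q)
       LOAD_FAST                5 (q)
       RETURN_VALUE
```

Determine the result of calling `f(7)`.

LOAD_CONST → push 3. Stack: [3]
LOAD_FAST a → push 7. Stack: [3, 7]
BINARY_OP - → 3 - 7 = -4. Stack: [-4]
STORE_FAST v → v=-4. Stack: []
LOAD_FAST_LOAD_FAST a,v → push 7,-4. Stack: [7, -4]
BINARY_OP + → 7 + -4 = 3. Stack: [3]
STORE_FAST u → u=3. Stack: []
LOAD_FAST_LOAD_FAST u,v → push 3,-4. Stack: [3, -4]
BINARY_OP * → 3 * -4 = -12. Stack: [-12]
STORE_FAST u → u=-12. Stack: []
LOAD_CONST → push 2. Stack: [2]
LOAD_FAST v → push -4. Stack: [2, -4]
BINARY_OP & → 2 & -4 = 0. Stack: [0]
LOAD_FAST u → push -12. Stack: [0, -12]
BINARY_OP * → 0 * -12 = 0. Stack: [0]
STORE_FAST w → w=0. Stack: []
LOAD_FAST_LOAD_FAST u,v → push -12,-4. Stack: [-12, -4]
BINARY_OP - → -12 - -4 = -8. Stack: [-8]
STORE_FAST r → r=-8. Stack: []
LOAD_FAST r → push -8. Stack: [-8]
LOAD_CONST → push 10. Stack: [-8, 10]
BINARY_OP - → -8 - 10 = -18. Stack: [-18]
STORE_FAST q → q=-18. Stack: []
LOAD_FAST q → push -18. Stack: [-18]
RETURN_VALUE → return -18.

-18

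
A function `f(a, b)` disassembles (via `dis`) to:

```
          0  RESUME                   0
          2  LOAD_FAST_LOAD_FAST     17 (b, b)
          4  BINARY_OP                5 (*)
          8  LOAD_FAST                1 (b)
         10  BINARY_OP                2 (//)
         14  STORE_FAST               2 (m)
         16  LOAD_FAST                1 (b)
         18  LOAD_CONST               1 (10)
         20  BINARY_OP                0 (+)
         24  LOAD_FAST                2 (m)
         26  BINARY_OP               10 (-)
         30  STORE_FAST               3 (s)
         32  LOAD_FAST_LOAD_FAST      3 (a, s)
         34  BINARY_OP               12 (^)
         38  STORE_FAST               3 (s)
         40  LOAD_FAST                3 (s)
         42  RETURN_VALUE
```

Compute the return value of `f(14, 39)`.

4

LOAD_FAST_LOAD_FAST b,b → push 39,39. Stack: [39, 39]
BINARY_OP * → 39 * 39 = 1521. Stack: [1521]
LOAD_FAST b → push 39. Stack: [1521, 39]
BINARY_OP // → 1521 // 39 = 39. Stack: [39]
STORE_FAST m → m=39. Stack: []
LOAD_FAST b → push 39. Stack: [39]
LOAD_CONST → push 10. Stack: [39, 10]
BINARY_OP + → 39 + 10 = 49. Stack: [49]
LOAD_FAST m → push 39. Stack: [49, 39]
BINARY_OP - → 49 - 39 = 10. Stack: [10]
STORE_FAST s → s=10. Stack: []
LOAD_FAST_LOAD_FAST a,s → push 14,10. Stack: [14, 10]
BINARY_OP ^ → 14 ^ 10 = 4. Stack: [4]
STORE_FAST s → s=4. Stack: []
LOAD_FAST s → push 4. Stack: [4]
RETURN_VALUE → return 4.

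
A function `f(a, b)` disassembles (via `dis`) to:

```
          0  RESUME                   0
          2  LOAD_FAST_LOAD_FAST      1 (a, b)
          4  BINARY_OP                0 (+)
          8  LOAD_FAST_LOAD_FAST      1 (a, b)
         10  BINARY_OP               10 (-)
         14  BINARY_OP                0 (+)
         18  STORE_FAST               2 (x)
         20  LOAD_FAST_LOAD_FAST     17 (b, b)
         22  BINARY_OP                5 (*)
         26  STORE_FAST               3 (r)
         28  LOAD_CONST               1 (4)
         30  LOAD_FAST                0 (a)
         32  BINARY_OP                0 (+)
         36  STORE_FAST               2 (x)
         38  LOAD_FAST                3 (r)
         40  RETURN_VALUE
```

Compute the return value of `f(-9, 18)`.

LOAD_FAST_LOAD_FAST a,b → push -9,18. Stack: [-9, 18]
BINARY_OP + → -9 + 18 = 9. Stack: [9]
LOAD_FAST_LOAD_FAST a,b → push -9,18. Stack: [9, -9, 18]
BINARY_OP - → -9 - 18 = -27. Stack: [9, -27]
BINARY_OP + → 9 + -27 = -18. Stack: [-18]
STORE_FAST x → x=-18. Stack: []
LOAD_FAST_LOAD_FAST b,b → push 18,18. Stack: [18, 18]
BINARY_OP * → 18 * 18 = 324. Stack: [324]
STORE_FAST r → r=324. Stack: []
LOAD_CONST → push 4. Stack: [4]
LOAD_FAST a → push -9. Stack: [4, -9]
BINARY_OP + → 4 + -9 = -5. Stack: [-5]
STORE_FAST x → x=-5. Stack: []
LOAD_FAST r → push 324. Stack: [324]
RETURN_VALUE → return 324.

324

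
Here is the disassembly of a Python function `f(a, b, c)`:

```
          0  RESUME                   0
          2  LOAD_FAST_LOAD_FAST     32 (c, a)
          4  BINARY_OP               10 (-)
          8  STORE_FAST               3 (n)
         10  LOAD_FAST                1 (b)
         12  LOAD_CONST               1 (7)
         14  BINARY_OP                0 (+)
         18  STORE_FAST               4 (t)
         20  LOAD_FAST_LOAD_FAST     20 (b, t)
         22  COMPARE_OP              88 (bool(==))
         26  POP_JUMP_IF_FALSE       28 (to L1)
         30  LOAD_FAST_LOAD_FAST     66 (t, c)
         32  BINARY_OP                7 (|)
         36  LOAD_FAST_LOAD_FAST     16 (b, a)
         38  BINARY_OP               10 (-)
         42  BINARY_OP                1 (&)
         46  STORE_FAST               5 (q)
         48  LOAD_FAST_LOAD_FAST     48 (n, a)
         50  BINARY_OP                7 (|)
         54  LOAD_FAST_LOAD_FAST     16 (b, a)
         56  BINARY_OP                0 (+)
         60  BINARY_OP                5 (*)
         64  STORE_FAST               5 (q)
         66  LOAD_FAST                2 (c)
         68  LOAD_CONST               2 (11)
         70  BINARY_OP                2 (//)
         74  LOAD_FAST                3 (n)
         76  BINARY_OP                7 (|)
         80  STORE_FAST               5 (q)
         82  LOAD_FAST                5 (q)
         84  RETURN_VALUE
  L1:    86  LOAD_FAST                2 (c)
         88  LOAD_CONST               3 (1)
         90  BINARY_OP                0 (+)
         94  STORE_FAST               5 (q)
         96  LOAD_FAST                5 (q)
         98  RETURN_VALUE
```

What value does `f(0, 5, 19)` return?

LOAD_FAST_LOAD_FAST c,a → push 19,0. Stack: [19, 0]
BINARY_OP - → 19 - 0 = 19. Stack: [19]
STORE_FAST n → n=19. Stack: []
LOAD_FAST b → push 5. Stack: [5]
LOAD_CONST → push 7. Stack: [5, 7]
BINARY_OP + → 5 + 7 = 12. Stack: [12]
STORE_FAST t → t=12. Stack: []
LOAD_FAST_LOAD_FAST b,t → push 5,12. Stack: [5, 12]
COMPARE_OP bool(==) → 5 vs 12 = False. Stack: [False]
POP_JUMP_IF_FALSE → pop False; jump. Stack: []
LOAD_FAST c → push 19. Stack: [19]
LOAD_CONST → push 1. Stack: [19, 1]
BINARY_OP + → 19 + 1 = 20. Stack: [20]
STORE_FAST q → q=20. Stack: []
LOAD_FAST q → push 20. Stack: [20]
RETURN_VALUE → return 20.

20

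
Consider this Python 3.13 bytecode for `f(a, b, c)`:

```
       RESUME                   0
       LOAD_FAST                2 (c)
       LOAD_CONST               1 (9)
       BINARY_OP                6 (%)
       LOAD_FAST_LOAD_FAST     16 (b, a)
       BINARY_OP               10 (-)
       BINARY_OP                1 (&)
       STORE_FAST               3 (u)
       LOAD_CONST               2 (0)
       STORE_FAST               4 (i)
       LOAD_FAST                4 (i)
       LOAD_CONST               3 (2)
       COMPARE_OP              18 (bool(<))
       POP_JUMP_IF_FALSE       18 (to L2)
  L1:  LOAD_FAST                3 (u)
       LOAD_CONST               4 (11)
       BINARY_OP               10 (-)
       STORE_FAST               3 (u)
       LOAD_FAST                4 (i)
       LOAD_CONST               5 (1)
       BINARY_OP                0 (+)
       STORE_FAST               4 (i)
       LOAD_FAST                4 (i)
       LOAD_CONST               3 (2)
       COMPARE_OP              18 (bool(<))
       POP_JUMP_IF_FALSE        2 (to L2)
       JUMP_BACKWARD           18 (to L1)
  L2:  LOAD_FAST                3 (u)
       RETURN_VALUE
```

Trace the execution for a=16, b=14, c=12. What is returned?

-20

LOAD_FAST c → push 12. Stack: [12]
LOAD_CONST → push 9. Stack: [12, 9]
BINARY_OP % → 12 % 9 = 3. Stack: [3]
LOAD_FAST_LOAD_FAST b,a → push 14,16. Stack: [3, 14, 16]
BINARY_OP - → 14 - 16 = -2. Stack: [3, -2]
BINARY_OP & → 3 & -2 = 2. Stack: [2]
STORE_FAST u → u=2. Stack: []
LOAD_CONST → push 0. Stack: [0]
STORE_FAST i → i=0. Stack: []
LOAD_FAST i → push 0. Stack: [0]
LOAD_CONST → push 2. Stack: [0, 2]
COMPARE_OP bool(<) → 0 vs 2 = True. Stack: [True]
POP_JUMP_IF_FALSE → pop True; no jump. Stack: []
LOAD_FAST u → push 2. Stack: [2]
LOAD_CONST → push 11. Stack: [2, 11]
BINARY_OP - → 2 - 11 = -9. Stack: [-9]
STORE_FAST u → u=-9. Stack: []
LOAD_FAST i → push 0. Stack: [0]
LOAD_CONST → push 1. Stack: [0, 1]
BINARY_OP + → 0 + 1 = 1. Stack: [1]
STORE_FAST i → i=1. Stack: []
LOAD_FAST i → push 1. Stack: [1]
LOAD_CONST → push 2. Stack: [1, 2]
COMPARE_OP bool(<) → 1 vs 2 = True. Stack: [True]
POP_JUMP_IF_FALSE → pop True; no jump. Stack: []
LOAD_FAST u → push -9. Stack: [-9]
LOAD_CONST → push 11. Stack: [-9, 11]
BINARY_OP - → -9 - 11 = -20. Stack: [-20]
STORE_FAST u → u=-20. Stack: []
LOAD_FAST i → push 1. Stack: [1]
LOAD_CONST → push 1. Stack: [1, 1]
BINARY_OP + → 1 + 1 = 2. Stack: [2]
STORE_FAST i → i=2. Stack: []
LOAD_FAST i → push 2. Stack: [2]
LOAD_CONST → push 2. Stack: [2, 2]
COMPARE_OP bool(<) → 2 vs 2 = False. Stack: [False]
POP_JUMP_IF_FALSE → pop False; jump. Stack: []
LOAD_FAST u → push -20. Stack: [-20]
RETURN_VALUE → return -20.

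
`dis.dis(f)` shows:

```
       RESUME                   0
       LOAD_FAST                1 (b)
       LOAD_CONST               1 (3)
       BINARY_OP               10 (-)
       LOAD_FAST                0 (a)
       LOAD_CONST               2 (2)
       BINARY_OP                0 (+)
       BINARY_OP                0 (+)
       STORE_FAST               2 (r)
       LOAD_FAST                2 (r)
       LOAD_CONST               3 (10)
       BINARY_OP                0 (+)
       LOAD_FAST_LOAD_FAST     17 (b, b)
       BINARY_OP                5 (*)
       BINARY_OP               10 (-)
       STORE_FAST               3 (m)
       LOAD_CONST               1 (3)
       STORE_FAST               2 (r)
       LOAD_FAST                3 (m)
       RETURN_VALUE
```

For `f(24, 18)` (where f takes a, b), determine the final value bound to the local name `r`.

3

LOAD_FAST b → push 18. Stack: [18]
LOAD_CONST → push 3. Stack: [18, 3]
BINARY_OP - → 18 - 3 = 15. Stack: [15]
LOAD_FAST a → push 24. Stack: [15, 24]
LOAD_CONST → push 2. Stack: [15, 24, 2]
BINARY_OP + → 24 + 2 = 26. Stack: [15, 26]
BINARY_OP + → 15 + 26 = 41. Stack: [41]
STORE_FAST r → r=41. Stack: []
LOAD_FAST r → push 41. Stack: [41]
LOAD_CONST → push 10. Stack: [41, 10]
BINARY_OP + → 41 + 10 = 51. Stack: [51]
LOAD_FAST_LOAD_FAST b,b → push 18,18. Stack: [51, 18, 18]
BINARY_OP * → 18 * 18 = 324. Stack: [51, 324]
BINARY_OP - → 51 - 324 = -273. Stack: [-273]
STORE_FAST m → m=-273. Stack: []
LOAD_CONST → push 3. Stack: [3]
STORE_FAST r → r=3. Stack: []
LOAD_FAST m → push -273. Stack: [-273]
RETURN_VALUE → return -273.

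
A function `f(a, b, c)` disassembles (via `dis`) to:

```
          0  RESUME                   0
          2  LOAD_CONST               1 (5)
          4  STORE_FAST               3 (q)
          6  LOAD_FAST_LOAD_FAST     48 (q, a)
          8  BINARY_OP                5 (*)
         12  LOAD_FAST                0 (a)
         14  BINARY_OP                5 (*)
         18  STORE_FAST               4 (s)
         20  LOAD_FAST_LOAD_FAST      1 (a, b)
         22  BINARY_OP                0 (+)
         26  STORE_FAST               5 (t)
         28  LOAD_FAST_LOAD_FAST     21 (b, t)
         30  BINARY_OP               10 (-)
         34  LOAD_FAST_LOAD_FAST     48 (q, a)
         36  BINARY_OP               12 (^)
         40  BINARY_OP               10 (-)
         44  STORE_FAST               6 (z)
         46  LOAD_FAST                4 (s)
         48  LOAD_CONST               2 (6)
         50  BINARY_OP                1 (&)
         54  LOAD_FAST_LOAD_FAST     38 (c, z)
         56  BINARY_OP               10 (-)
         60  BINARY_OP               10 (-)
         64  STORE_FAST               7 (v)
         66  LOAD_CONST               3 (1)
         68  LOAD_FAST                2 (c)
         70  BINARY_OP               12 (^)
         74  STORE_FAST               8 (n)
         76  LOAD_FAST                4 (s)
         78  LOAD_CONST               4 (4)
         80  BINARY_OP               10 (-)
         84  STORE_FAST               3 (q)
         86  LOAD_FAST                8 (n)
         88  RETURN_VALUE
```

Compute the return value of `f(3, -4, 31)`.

LOAD_CONST → push 5. Stack: [5]
STORE_FAST q → q=5. Stack: []
LOAD_FAST_LOAD_FAST q,a → push 5,3. Stack: [5, 3]
BINARY_OP * → 5 * 3 = 15. Stack: [15]
LOAD_FAST a → push 3. Stack: [15, 3]
BINARY_OP * → 15 * 3 = 45. Stack: [45]
STORE_FAST s → s=45. Stack: []
LOAD_FAST_LOAD_FAST a,b → push 3,-4. Stack: [3, -4]
BINARY_OP + → 3 + -4 = -1. Stack: [-1]
STORE_FAST t → t=-1. Stack: []
LOAD_FAST_LOAD_FAST b,t → push -4,-1. Stack: [-4, -1]
BINARY_OP - → -4 - -1 = -3. Stack: [-3]
LOAD_FAST_LOAD_FAST q,a → push 5,3. Stack: [-3, 5, 3]
BINARY_OP ^ → 5 ^ 3 = 6. Stack: [-3, 6]
BINARY_OP - → -3 - 6 = -9. Stack: [-9]
STORE_FAST z → z=-9. Stack: []
LOAD_FAST s → push 45. Stack: [45]
LOAD_CONST → push 6. Stack: [45, 6]
BINARY_OP & → 45 & 6 = 4. Stack: [4]
LOAD_FAST_LOAD_FAST c,z → push 31,-9. Stack: [4, 31, -9]
BINARY_OP - → 31 - -9 = 40. Stack: [4, 40]
BINARY_OP - → 4 - 40 = -36. Stack: [-36]
STORE_FAST v → v=-36. Stack: []
LOAD_CONST → push 1. Stack: [1]
LOAD_FAST c → push 31. Stack: [1, 31]
BINARY_OP ^ → 1 ^ 31 = 30. Stack: [30]
STORE_FAST n → n=30. Stack: []
LOAD_FAST s → push 45. Stack: [45]
LOAD_CONST → push 4. Stack: [45, 4]
BINARY_OP - → 45 - 4 = 41. Stack: [41]
STORE_FAST q → q=41. Stack: []
LOAD_FAST n → push 30. Stack: [30]
RETURN_VALUE → return 30.

30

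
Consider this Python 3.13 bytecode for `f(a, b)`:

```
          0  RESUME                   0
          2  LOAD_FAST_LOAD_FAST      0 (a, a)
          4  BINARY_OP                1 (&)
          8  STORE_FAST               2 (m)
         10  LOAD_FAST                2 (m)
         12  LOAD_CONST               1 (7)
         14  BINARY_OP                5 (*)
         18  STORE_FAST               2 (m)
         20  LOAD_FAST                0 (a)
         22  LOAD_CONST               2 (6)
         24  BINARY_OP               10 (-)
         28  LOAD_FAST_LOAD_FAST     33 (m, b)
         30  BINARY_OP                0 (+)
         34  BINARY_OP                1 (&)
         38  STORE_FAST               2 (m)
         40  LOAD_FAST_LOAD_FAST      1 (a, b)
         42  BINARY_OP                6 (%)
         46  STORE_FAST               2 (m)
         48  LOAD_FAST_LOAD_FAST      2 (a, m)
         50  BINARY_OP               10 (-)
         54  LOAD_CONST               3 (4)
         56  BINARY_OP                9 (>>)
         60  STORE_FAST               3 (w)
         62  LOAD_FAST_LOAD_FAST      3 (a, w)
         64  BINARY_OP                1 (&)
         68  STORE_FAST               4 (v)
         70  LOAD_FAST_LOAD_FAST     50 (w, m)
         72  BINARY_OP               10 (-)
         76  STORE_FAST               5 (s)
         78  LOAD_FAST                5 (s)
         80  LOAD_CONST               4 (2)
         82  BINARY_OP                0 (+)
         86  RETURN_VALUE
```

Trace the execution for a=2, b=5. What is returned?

LOAD_FAST_LOAD_FAST a,a → push 2,2. Stack: [2, 2]
BINARY_OP & → 2 & 2 = 2. Stack: [2]
STORE_FAST m → m=2. Stack: []
LOAD_FAST m → push 2. Stack: [2]
LOAD_CONST → push 7. Stack: [2, 7]
BINARY_OP * → 2 * 7 = 14. Stack: [14]
STORE_FAST m → m=14. Stack: []
LOAD_FAST a → push 2. Stack: [2]
LOAD_CONST → push 6. Stack: [2, 6]
BINARY_OP - → 2 - 6 = -4. Stack: [-4]
LOAD_FAST_LOAD_FAST m,b → push 14,5. Stack: [-4, 14, 5]
BINARY_OP + → 14 + 5 = 19. Stack: [-4, 19]
BINARY_OP & → -4 & 19 = 16. Stack: [16]
STORE_FAST m → m=16. Stack: []
LOAD_FAST_LOAD_FAST a,b → push 2,5. Stack: [2, 5]
BINARY_OP % → 2 % 5 = 2. Stack: [2]
STORE_FAST m → m=2. Stack: []
LOAD_FAST_LOAD_FAST a,m → push 2,2. Stack: [2, 2]
BINARY_OP - → 2 - 2 = 0. Stack: [0]
LOAD_CONST → push 4. Stack: [0, 4]
BINARY_OP >> → 0 >> 4 = 0. Stack: [0]
STORE_FAST w → w=0. Stack: []
LOAD_FAST_LOAD_FAST a,w → push 2,0. Stack: [2, 0]
BINARY_OP & → 2 & 0 = 0. Stack: [0]
STORE_FAST v → v=0. Stack: []
LOAD_FAST_LOAD_FAST w,m → push 0,2. Stack: [0, 2]
BINARY_OP - → 0 - 2 = -2. Stack: [-2]
STORE_FAST s → s=-2. Stack: []
LOAD_FAST s → push -2. Stack: [-2]
LOAD_CONST → push 2. Stack: [-2, 2]
BINARY_OP + → -2 + 2 = 0. Stack: [0]
RETURN_VALUE → return 0.

0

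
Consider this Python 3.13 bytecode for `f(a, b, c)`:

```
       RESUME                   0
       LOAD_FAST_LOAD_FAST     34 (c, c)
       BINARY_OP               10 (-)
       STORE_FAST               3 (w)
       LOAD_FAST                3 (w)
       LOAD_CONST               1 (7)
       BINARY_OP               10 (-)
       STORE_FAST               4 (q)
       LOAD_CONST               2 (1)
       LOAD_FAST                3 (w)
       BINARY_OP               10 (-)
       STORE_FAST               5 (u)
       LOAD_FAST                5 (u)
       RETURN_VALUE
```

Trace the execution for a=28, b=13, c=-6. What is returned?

LOAD_FAST_LOAD_FAST c,c → push -6,-6. Stack: [-6, -6]
BINARY_OP - → -6 - -6 = 0. Stack: [0]
STORE_FAST w → w=0. Stack: []
LOAD_FAST w → push 0. Stack: [0]
LOAD_CONST → push 7. Stack: [0, 7]
BINARY_OP - → 0 - 7 = -7. Stack: [-7]
STORE_FAST q → q=-7. Stack: []
LOAD_CONST → push 1. Stack: [1]
LOAD_FAST w → push 0. Stack: [1, 0]
BINARY_OP - → 1 - 0 = 1. Stack: [1]
STORE_FAST u → u=1. Stack: []
LOAD_FAST u → push 1. Stack: [1]
RETURN_VALUE → return 1.

1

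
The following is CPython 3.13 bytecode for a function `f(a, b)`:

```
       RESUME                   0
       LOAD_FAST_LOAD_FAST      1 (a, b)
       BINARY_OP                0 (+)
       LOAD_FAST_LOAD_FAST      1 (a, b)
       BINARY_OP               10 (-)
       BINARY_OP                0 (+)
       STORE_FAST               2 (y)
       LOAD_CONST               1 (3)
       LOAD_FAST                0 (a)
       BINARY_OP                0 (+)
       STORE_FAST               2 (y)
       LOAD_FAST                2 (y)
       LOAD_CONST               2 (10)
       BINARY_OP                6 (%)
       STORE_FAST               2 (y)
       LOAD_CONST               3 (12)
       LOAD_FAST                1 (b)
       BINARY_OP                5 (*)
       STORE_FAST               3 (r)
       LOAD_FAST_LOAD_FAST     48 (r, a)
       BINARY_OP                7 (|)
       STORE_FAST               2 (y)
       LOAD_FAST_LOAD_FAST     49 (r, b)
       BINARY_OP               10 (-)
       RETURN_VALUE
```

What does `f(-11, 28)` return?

LOAD_FAST_LOAD_FAST a,b → push -11,28. Stack: [-11, 28]
BINARY_OP + → -11 + 28 = 17. Stack: [17]
LOAD_FAST_LOAD_FAST a,b → push -11,28. Stack: [17, -11, 28]
BINARY_OP - → -11 - 28 = -39. Stack: [17, -39]
BINARY_OP + → 17 + -39 = -22. Stack: [-22]
STORE_FAST y → y=-22. Stack: []
LOAD_CONST → push 3. Stack: [3]
LOAD_FAST a → push -11. Stack: [3, -11]
BINARY_OP + → 3 + -11 = -8. Stack: [-8]
STORE_FAST y → y=-8. Stack: []
LOAD_FAST y → push -8. Stack: [-8]
LOAD_CONST → push 10. Stack: [-8, 10]
BINARY_OP % → -8 % 10 = 2. Stack: [2]
STORE_FAST y → y=2. Stack: []
LOAD_CONST → push 12. Stack: [12]
LOAD_FAST b → push 28. Stack: [12, 28]
BINARY_OP * → 12 * 28 = 336. Stack: [336]
STORE_FAST r → r=336. Stack: []
LOAD_FAST_LOAD_FAST r,a → push 336,-11. Stack: [336, -11]
BINARY_OP | → 336 | -11 = -11. Stack: [-11]
STORE_FAST y → y=-11. Stack: []
LOAD_FAST_LOAD_FAST r,b → push 336,28. Stack: [336, 28]
BINARY_OP - → 336 - 28 = 308. Stack: [308]
RETURN_VALUE → return 308.

308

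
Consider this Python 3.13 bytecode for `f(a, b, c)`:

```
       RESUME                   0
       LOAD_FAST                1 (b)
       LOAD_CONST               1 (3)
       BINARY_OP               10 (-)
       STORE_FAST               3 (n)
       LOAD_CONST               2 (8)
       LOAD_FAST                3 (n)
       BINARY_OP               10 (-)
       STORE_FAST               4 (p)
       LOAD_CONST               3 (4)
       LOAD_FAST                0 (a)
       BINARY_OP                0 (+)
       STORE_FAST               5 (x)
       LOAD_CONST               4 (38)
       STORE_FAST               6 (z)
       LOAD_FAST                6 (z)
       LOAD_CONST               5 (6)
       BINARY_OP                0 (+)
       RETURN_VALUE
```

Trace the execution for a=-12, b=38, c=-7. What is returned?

44

LOAD_FAST b → push 38. Stack: [38]
LOAD_CONST → push 3. Stack: [38, 3]
BINARY_OP - → 38 - 3 = 35. Stack: [35]
STORE_FAST n → n=35. Stack: []
LOAD_CONST → push 8. Stack: [8]
LOAD_FAST n → push 35. Stack: [8, 35]
BINARY_OP - → 8 - 35 = -27. Stack: [-27]
STORE_FAST p → p=-27. Stack: []
LOAD_CONST → push 4. Stack: [4]
LOAD_FAST a → push -12. Stack: [4, -12]
BINARY_OP + → 4 + -12 = -8. Stack: [-8]
STORE_FAST x → x=-8. Stack: []
LOAD_CONST → push 38. Stack: [38]
STORE_FAST z → z=38. Stack: []
LOAD_FAST z → push 38. Stack: [38]
LOAD_CONST → push 6. Stack: [38, 6]
BINARY_OP + → 38 + 6 = 44. Stack: [44]
RETURN_VALUE → return 44.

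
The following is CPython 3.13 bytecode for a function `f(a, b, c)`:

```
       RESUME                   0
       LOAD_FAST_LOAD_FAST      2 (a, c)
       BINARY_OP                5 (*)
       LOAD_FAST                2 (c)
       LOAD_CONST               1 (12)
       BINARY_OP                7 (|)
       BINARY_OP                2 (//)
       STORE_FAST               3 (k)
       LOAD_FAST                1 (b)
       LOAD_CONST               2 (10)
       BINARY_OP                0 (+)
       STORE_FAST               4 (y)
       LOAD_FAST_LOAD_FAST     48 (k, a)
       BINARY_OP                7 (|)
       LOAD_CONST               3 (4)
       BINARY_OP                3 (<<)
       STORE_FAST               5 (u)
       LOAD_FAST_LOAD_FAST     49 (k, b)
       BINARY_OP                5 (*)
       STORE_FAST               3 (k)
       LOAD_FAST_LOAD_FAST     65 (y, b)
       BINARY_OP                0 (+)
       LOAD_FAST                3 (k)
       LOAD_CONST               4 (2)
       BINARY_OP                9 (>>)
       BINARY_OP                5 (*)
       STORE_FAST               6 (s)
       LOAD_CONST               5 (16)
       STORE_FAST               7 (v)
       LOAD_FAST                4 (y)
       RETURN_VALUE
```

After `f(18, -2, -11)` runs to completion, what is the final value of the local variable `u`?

1312

LOAD_FAST_LOAD_FAST a,c → push 18,-11. Stack: [18, -11]
BINARY_OP * → 18 * -11 = -198. Stack: [-198]
LOAD_FAST c → push -11. Stack: [-198, -11]
LOAD_CONST → push 12. Stack: [-198, -11, 12]
BINARY_OP | → -11 | 12 = -3. Stack: [-198, -3]
BINARY_OP // → -198 // -3 = 66. Stack: [66]
STORE_FAST k → k=66. Stack: []
LOAD_FAST b → push -2. Stack: [-2]
LOAD_CONST → push 10. Stack: [-2, 10]
BINARY_OP + → -2 + 10 = 8. Stack: [8]
STORE_FAST y → y=8. Stack: []
LOAD_FAST_LOAD_FAST k,a → push 66,18. Stack: [66, 18]
BINARY_OP | → 66 | 18 = 82. Stack: [82]
LOAD_CONST → push 4. Stack: [82, 4]
BINARY_OP << → 82 << 4 = 1312. Stack: [1312]
STORE_FAST u → u=1312. Stack: []
LOAD_FAST_LOAD_FAST k,b → push 66,-2. Stack: [66, -2]
BINARY_OP * → 66 * -2 = -132. Stack: [-132]
STORE_FAST k → k=-132. Stack: []
LOAD_FAST_LOAD_FAST y,b → push 8,-2. Stack: [8, -2]
BINARY_OP + → 8 + -2 = 6. Stack: [6]
LOAD_FAST k → push -132. Stack: [6, -132]
LOAD_CONST → push 2. Stack: [6, -132, 2]
BINARY_OP >> → -132 >> 2 = -33. Stack: [6, -33]
BINARY_OP * → 6 * -33 = -198. Stack: [-198]
STORE_FAST s → s=-198. Stack: []
LOAD_CONST → push 16. Stack: [16]
STORE_FAST v → v=16. Stack: []
LOAD_FAST y → push 8. Stack: [8]
RETURN_VALUE → return 8.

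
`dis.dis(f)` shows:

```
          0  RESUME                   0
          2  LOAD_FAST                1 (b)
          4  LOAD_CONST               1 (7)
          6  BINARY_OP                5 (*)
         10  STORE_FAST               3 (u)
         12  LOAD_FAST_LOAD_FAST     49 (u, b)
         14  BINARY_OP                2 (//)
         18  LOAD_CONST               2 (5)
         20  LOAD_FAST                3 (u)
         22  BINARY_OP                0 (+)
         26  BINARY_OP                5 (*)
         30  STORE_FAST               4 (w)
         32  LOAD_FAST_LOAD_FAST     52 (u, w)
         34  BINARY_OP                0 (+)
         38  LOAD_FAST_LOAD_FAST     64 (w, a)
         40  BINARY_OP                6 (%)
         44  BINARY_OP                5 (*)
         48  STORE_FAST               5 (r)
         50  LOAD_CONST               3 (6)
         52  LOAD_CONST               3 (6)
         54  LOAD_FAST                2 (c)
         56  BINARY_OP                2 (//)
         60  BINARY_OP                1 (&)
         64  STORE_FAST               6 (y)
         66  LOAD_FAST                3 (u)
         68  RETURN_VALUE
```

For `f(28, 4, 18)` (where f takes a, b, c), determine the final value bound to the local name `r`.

LOAD_FAST b → push 4. Stack: [4]
LOAD_CONST → push 7. Stack: [4, 7]
BINARY_OP * → 4 * 7 = 28. Stack: [28]
STORE_FAST u → u=28. Stack: []
LOAD_FAST_LOAD_FAST u,b → push 28,4. Stack: [28, 4]
BINARY_OP // → 28 // 4 = 7. Stack: [7]
LOAD_CONST → push 5. Stack: [7, 5]
LOAD_FAST u → push 28. Stack: [7, 5, 28]
BINARY_OP + → 5 + 28 = 33. Stack: [7, 33]
BINARY_OP * → 7 * 33 = 231. Stack: [231]
STORE_FAST w → w=231. Stack: []
LOAD_FAST_LOAD_FAST u,w → push 28,231. Stack: [28, 231]
BINARY_OP + → 28 + 231 = 259. Stack: [259]
LOAD_FAST_LOAD_FAST w,a → push 231,28. Stack: [259, 231, 28]
BINARY_OP % → 231 % 28 = 7. Stack: [259, 7]
BINARY_OP * → 259 * 7 = 1813. Stack: [1813]
STORE_FAST r → r=1813. Stack: []
LOAD_CONST → push 6. Stack: [6]
LOAD_CONST → push 6. Stack: [6, 6]
LOAD_FAST c → push 18. Stack: [6, 6, 18]
BINARY_OP // → 6 // 18 = 0. Stack: [6, 0]
BINARY_OP & → 6 & 0 = 0. Stack: [0]
STORE_FAST y → y=0. Stack: []
LOAD_FAST u → push 28. Stack: [28]
RETURN_VALUE → return 28.

1813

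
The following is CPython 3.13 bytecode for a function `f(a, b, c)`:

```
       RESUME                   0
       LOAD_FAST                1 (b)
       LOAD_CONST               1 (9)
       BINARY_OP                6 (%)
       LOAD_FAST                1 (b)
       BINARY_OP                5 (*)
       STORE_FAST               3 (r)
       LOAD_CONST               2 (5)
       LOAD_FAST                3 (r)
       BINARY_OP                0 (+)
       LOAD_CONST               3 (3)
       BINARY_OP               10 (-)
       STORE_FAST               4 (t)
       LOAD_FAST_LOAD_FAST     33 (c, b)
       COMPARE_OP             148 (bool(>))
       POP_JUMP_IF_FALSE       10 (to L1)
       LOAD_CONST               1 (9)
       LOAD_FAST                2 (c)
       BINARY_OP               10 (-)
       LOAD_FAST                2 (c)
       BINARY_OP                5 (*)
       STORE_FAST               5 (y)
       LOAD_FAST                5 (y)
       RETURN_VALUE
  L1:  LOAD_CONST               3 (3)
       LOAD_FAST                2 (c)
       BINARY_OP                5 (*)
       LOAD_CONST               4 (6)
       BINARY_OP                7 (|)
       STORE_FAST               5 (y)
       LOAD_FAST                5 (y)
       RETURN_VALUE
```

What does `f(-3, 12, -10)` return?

LOAD_FAST b → push 12. Stack: [12]
LOAD_CONST → push 9. Stack: [12, 9]
BINARY_OP % → 12 % 9 = 3. Stack: [3]
LOAD_FAST b → push 12. Stack: [3, 12]
BINARY_OP * → 3 * 12 = 36. Stack: [36]
STORE_FAST r → r=36. Stack: []
LOAD_CONST → push 5. Stack: [5]
LOAD_FAST r → push 36. Stack: [5, 36]
BINARY_OP + → 5 + 36 = 41. Stack: [41]
LOAD_CONST → push 3. Stack: [41, 3]
BINARY_OP - → 41 - 3 = 38. Stack: [38]
STORE_FAST t → t=38. Stack: []
LOAD_FAST_LOAD_FAST c,b → push -10,12. Stack: [-10, 12]
COMPARE_OP bool(>) → -10 vs 12 = False. Stack: [False]
POP_JUMP_IF_FALSE → pop False; jump. Stack: []
LOAD_CONST → push 3. Stack: [3]
LOAD_FAST c → push -10. Stack: [3, -10]
BINARY_OP * → 3 * -10 = -30. Stack: [-30]
LOAD_CONST → push 6. Stack: [-30, 6]
BINARY_OP | → -30 | 6 = -26. Stack: [-26]
STORE_FAST y → y=-26. Stack: []
LOAD_FAST y → push -26. Stack: [-26]
RETURN_VALUE → return -26.

-26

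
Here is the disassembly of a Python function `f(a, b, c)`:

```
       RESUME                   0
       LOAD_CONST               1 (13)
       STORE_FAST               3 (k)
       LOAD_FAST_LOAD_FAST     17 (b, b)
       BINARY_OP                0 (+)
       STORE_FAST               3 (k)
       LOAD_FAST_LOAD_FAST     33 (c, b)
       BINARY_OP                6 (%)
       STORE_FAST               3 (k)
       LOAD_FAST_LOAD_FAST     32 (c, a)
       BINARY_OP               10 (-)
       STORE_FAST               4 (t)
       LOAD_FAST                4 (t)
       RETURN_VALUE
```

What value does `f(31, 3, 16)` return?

-15

LOAD_CONST → push 13. Stack: [13]
STORE_FAST k → k=13. Stack: []
LOAD_FAST_LOAD_FAST b,b → push 3,3. Stack: [3, 3]
BINARY_OP + → 3 + 3 = 6. Stack: [6]
STORE_FAST k → k=6. Stack: []
LOAD_FAST_LOAD_FAST c,b → push 16,3. Stack: [16, 3]
BINARY_OP % → 16 % 3 = 1. Stack: [1]
STORE_FAST k → k=1. Stack: []
LOAD_FAST_LOAD_FAST c,a → push 16,31. Stack: [16, 31]
BINARY_OP - → 16 - 31 = -15. Stack: [-15]
STORE_FAST t → t=-15. Stack: []
LOAD_FAST t → push -15. Stack: [-15]
RETURN_VALUE → return -15.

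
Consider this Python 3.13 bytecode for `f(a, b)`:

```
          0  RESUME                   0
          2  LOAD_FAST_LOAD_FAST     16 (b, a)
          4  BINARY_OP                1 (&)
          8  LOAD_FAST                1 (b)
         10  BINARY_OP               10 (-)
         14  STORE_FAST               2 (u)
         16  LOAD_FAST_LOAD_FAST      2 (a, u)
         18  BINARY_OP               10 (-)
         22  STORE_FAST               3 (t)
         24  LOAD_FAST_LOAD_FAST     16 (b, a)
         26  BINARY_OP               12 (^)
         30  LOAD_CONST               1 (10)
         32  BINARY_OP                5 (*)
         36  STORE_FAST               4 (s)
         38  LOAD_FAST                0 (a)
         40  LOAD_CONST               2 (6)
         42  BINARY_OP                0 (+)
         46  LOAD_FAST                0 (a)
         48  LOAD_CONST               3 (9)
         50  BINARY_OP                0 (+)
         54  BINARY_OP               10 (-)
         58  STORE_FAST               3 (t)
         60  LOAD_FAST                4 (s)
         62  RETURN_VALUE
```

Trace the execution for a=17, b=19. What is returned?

20

LOAD_FAST_LOAD_FAST b,a → push 19,17. Stack: [19, 17]
BINARY_OP & → 19 & 17 = 17. Stack: [17]
LOAD_FAST b → push 19. Stack: [17, 19]
BINARY_OP - → 17 - 19 = -2. Stack: [-2]
STORE_FAST u → u=-2. Stack: []
LOAD_FAST_LOAD_FAST a,u → push 17,-2. Stack: [17, -2]
BINARY_OP - → 17 - -2 = 19. Stack: [19]
STORE_FAST t → t=19. Stack: []
LOAD_FAST_LOAD_FAST b,a → push 19,17. Stack: [19, 17]
BINARY_OP ^ → 19 ^ 17 = 2. Stack: [2]
LOAD_CONST → push 10. Stack: [2, 10]
BINARY_OP * → 2 * 10 = 20. Stack: [20]
STORE_FAST s → s=20. Stack: []
LOAD_FAST a → push 17. Stack: [17]
LOAD_CONST → push 6. Stack: [17, 6]
BINARY_OP + → 17 + 6 = 23. Stack: [23]
LOAD_FAST a → push 17. Stack: [23, 17]
LOAD_CONST → push 9. Stack: [23, 17, 9]
BINARY_OP + → 17 + 9 = 26. Stack: [23, 26]
BINARY_OP - → 23 - 26 = -3. Stack: [-3]
STORE_FAST t → t=-3. Stack: []
LOAD_FAST s → push 20. Stack: [20]
RETURN_VALUE → return 20.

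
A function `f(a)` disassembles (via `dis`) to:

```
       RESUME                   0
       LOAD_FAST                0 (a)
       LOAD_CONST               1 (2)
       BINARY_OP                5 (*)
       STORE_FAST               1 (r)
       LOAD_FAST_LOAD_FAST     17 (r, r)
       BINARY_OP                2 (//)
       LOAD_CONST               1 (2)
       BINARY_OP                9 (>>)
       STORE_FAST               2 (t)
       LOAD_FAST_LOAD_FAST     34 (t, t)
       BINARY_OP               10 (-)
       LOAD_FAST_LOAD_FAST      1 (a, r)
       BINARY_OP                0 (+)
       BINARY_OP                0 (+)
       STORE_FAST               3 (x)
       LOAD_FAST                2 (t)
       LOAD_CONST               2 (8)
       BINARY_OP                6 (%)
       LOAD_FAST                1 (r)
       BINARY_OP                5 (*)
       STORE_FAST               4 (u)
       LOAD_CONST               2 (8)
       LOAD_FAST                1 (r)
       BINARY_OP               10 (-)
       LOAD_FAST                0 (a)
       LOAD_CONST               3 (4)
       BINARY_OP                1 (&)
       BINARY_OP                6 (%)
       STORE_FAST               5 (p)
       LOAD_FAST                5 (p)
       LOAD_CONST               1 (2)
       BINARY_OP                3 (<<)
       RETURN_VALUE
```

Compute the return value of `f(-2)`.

LOAD_FAST a → push -2. Stack: [-2]
LOAD_CONST → push 2. Stack: [-2, 2]
BINARY_OP * → -2 * 2 = -4. Stack: [-4]
STORE_FAST r → r=-4. Stack: []
LOAD_FAST_LOAD_FAST r,r → push -4,-4. Stack: [-4, -4]
BINARY_OP // → -4 // -4 = 1. Stack: [1]
LOAD_CONST → push 2. Stack: [1, 2]
BINARY_OP >> → 1 >> 2 = 0. Stack: [0]
STORE_FAST t → t=0. Stack: []
LOAD_FAST_LOAD_FAST t,t → push 0,0. Stack: [0, 0]
BINARY_OP - → 0 - 0 = 0. Stack: [0]
LOAD_FAST_LOAD_FAST a,r → push -2,-4. Stack: [0, -2, -4]
BINARY_OP + → -2 + -4 = -6. Stack: [0, -6]
BINARY_OP + → 0 + -6 = -6. Stack: [-6]
STORE_FAST x → x=-6. Stack: []
LOAD_FAST t → push 0. Stack: [0]
LOAD_CONST → push 8. Stack: [0, 8]
BINARY_OP % → 0 % 8 = 0. Stack: [0]
LOAD_FAST r → push -4. Stack: [0, -4]
BINARY_OP * → 0 * -4 = 0. Stack: [0]
STORE_FAST u → u=0. Stack: []
LOAD_CONST → push 8. Stack: [8]
LOAD_FAST r → push -4. Stack: [8, -4]
BINARY_OP - → 8 - -4 = 12. Stack: [12]
LOAD_FAST a → push -2. Stack: [12, -2]
LOAD_CONST → push 4. Stack: [12, -2, 4]
BINARY_OP & → -2 & 4 = 4. Stack: [12, 4]
BINARY_OP % → 12 % 4 = 0. Stack: [0]
STORE_FAST p → p=0. Stack: []
LOAD_FAST p → push 0. Stack: [0]
LOAD_CONST → push 2. Stack: [0, 2]
BINARY_OP << → 0 << 2 = 0. Stack: [0]
RETURN_VALUE → return 0.

0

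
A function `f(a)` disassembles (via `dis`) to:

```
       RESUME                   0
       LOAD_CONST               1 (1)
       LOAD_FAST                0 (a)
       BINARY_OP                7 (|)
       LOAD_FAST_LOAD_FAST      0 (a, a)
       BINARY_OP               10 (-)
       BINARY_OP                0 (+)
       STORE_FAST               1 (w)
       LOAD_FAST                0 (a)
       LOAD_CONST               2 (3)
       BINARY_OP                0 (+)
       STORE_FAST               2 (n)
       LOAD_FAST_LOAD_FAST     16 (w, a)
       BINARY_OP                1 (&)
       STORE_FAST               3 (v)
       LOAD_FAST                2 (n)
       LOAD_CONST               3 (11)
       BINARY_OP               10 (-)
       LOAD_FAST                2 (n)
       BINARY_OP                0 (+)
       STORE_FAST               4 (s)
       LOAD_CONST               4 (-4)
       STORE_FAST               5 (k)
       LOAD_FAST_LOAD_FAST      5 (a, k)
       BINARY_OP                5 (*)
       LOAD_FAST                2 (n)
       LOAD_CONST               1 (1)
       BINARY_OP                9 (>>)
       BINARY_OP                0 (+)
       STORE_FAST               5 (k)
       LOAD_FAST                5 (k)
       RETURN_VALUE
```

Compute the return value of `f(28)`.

LOAD_CONST → push 1. Stack: [1]
LOAD_FAST a → push 28. Stack: [1, 28]
BINARY_OP | → 1 | 28 = 29. Stack: [29]
LOAD_FAST_LOAD_FAST a,a → push 28,28. Stack: [29, 28, 28]
BINARY_OP - → 28 - 28 = 0. Stack: [29, 0]
BINARY_OP + → 29 + 0 = 29. Stack: [29]
STORE_FAST w → w=29. Stack: []
LOAD_FAST a → push 28. Stack: [28]
LOAD_CONST → push 3. Stack: [28, 3]
BINARY_OP + → 28 + 3 = 31. Stack: [31]
STORE_FAST n → n=31. Stack: []
LOAD_FAST_LOAD_FAST w,a → push 29,28. Stack: [29, 28]
BINARY_OP & → 29 & 28 = 28. Stack: [28]
STORE_FAST v → v=28. Stack: []
LOAD_FAST n → push 31. Stack: [31]
LOAD_CONST → push 11. Stack: [31, 11]
BINARY_OP - → 31 - 11 = 20. Stack: [20]
LOAD_FAST n → push 31. Stack: [20, 31]
BINARY_OP + → 20 + 31 = 51. Stack: [51]
STORE_FAST s → s=51. Stack: []
LOAD_CONST → push -4. Stack: [-4]
STORE_FAST k → k=-4. Stack: []
LOAD_FAST_LOAD_FAST a,k → push 28,-4. Stack: [28, -4]
BINARY_OP * → 28 * -4 = -112. Stack: [-112]
LOAD_FAST n → push 31. Stack: [-112, 31]
LOAD_CONST → push 1. Stack: [-112, 31, 1]
BINARY_OP >> → 31 >> 1 = 15. Stack: [-112, 15]
BINARY_OP + → -112 + 15 = -97. Stack: [-97]
STORE_FAST k → k=-97. Stack: []
LOAD_FAST k → push -97. Stack: [-97]
RETURN_VALUE → return -97.

-97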